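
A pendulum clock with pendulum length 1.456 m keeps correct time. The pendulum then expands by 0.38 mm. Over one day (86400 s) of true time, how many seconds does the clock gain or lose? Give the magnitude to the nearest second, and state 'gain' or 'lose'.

lose 11 s

T ∝ √L, so T'/T = √(1.45638/1.456) = 1.00013.
In 86400 s of true time the clock registers 86400/1.00013 = 86388.7 s, so it loses 11 s.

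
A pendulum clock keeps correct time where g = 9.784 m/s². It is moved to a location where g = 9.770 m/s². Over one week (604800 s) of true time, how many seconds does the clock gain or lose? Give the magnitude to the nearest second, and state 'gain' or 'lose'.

The clock's period scales as T ∝ 1/√g, so T'/T = √(9.784/9.770) = 1.00072.
In 604800 s of true time the clock registers 604800/1.00072 = 604367.1 s, so it loses 433 s.

lose 433 s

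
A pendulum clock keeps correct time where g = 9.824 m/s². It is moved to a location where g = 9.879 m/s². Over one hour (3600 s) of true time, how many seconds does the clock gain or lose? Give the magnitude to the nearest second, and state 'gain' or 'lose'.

The clock's period scales as T ∝ 1/√g, so T'/T = √(9.824/9.879) = 0.997212.
In 3600 s of true time the clock registers 3600/0.997212 = 3610.1 s, so it gains 10 s.

gain 10 s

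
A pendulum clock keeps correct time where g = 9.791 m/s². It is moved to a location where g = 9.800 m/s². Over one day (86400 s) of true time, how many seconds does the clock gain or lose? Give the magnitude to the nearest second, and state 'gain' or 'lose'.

The clock's period scales as T ∝ 1/√g, so T'/T = √(9.791/9.800) = 0.999541.
In 86400 s of true time the clock registers 86400/0.999541 = 86439.7 s, so it gains 40 s.

gain 40 s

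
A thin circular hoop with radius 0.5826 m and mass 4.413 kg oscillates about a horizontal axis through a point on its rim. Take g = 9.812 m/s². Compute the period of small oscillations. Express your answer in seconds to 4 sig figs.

2.165 s

I_cm = mr² = 1.4979 kg·m². The pivot is at distance d = 0.5826 m from the centre of mass.
By the parallel-axis theorem, I = I_cm + md² = 1.4979 + 1.4979 = 2.9957 kg·m².
T = 2π√(I/(mgd)) = 2π√(2.9957/(4.413 × 9.812 × 0.5826)) = 2.165 s.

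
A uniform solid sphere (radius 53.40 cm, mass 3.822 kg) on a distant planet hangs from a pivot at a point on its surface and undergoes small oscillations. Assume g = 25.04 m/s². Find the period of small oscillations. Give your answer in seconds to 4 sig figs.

1.086 s

I_cm = (2/5)mr² = 0.43595 kg·m². The pivot is at distance d = 0.5340 m from the centre of mass.
By the parallel-axis theorem, I = I_cm + md² = 0.43595 + 1.0899 = 1.5258 kg·m².
T = 2π√(I/(mgd)) = 2π√(1.5258/(3.822 × 25.04 × 0.5340)) = 1.086 s.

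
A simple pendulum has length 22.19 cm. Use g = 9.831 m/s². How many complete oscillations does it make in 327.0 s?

T = 2π√(L/g) = 2π√(0.2219/9.831) = 0.94397 s.
Number of complete oscillations = ⌊327.0/0.94397⌋ = ⌊346.41⌋ = 346.

346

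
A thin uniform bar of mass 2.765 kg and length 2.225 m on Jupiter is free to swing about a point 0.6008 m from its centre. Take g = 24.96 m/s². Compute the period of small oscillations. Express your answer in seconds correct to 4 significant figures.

For a physical pendulum T = 2π√(I/(mgd)), with d = 0.60080 m from pivot to centre of mass.
I_cm = mL²/12 = 2.765 × 2.225²/12 = 1.1407 kg·m²; I = I_cm + md² = 1.1407 + 2.765 × 0.60080² = 2.1388 kg·m².
T = 2π√(2.1388/(2.765 × 24.96 × 0.60080)) = 1.427 s.

1.427 s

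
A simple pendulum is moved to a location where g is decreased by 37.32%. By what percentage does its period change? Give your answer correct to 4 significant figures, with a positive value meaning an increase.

26.31%

T ∝ 1/√g, so T'/T = 1/√(0.62680) = 1.2631.
Percentage change in T = (1.2631 − 1) × 100% = 26.31%.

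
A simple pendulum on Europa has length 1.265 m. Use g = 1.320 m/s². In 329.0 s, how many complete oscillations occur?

53

T = 2π√(L/g) = 2π√(1.265/1.320) = 6.1509 s.
Number of complete oscillations = ⌊329.0/6.1509⌋ = ⌊53.488⌋ = 53.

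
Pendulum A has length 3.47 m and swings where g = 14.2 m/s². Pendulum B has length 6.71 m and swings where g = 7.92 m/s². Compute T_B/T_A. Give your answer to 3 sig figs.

1.86

T = 2π√(L/g), so T_B/T_A = √((L_B/g_B)/(L_A/g_A)) = √((6.71/7.92)/(3.47/14.2)) = 1.86.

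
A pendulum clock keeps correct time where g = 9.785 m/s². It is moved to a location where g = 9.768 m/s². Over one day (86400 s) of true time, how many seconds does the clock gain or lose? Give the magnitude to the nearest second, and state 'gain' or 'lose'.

The clock's period scales as T ∝ 1/√g, so T'/T = √(9.785/9.768) = 1.00087.
In 86400 s of true time the clock registers 86400/1.00087 = 86324.9 s, so it loses 75 s.

lose 75 s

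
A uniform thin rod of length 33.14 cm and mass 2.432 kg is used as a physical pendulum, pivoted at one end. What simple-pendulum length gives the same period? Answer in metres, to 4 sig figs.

0.2209 m

The equivalent simple-pendulum length is L_eq = I/(md), where I is about the pivot and d = 0.16570 m.
I_cm = (1/12)mL² = 0.022258 kg·m², so I = I_cm + md² = 0.022258 + 0.066774 = 0.089032 kg·m².
L_eq = 0.089032/(2.432 × 0.16570) = 0.2209 m.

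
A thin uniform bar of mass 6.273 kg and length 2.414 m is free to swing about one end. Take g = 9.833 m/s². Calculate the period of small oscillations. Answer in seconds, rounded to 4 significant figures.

For a physical pendulum T = 2π√(I/(mgd)), with d = 1.2070 m from pivot to centre of mass.
I_cm = mL²/12 = 6.273 × 2.414²/12 = 3.0463 kg·m²; I = I_cm + md² = 3.0463 + 6.273 × 1.2070² = 12.185 kg·m².
T = 2π√(12.185/(6.273 × 9.833 × 1.2070)) = 2.542 s.

2.542 s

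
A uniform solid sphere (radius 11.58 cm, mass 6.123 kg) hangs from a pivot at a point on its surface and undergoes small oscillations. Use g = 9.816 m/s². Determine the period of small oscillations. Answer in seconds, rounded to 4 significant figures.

0.8075 s

I_cm = (2/5)mr² = 0.032843 kg·m². The pivot is at distance d = 0.1158 m from the centre of mass.
By the parallel-axis theorem, I = I_cm + md² = 0.032843 + 0.082107 = 0.11495 kg·m².
T = 2π√(I/(mgd)) = 2π√(0.11495/(6.123 × 9.816 × 0.1158)) = 0.8075 s.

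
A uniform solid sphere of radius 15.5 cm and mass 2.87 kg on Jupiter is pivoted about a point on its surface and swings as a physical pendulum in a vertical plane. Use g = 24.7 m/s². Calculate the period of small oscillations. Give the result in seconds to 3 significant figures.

I_cm = (2/5)mr² = 0.02758 kg·m². The pivot is at distance d = 0.155 m from the centre of mass.
By the parallel-axis theorem, I = I_cm + md² = 0.02758 + 0.06895 = 0.09653 kg·m².
T = 2π√(I/(mgd)) = 2π√(0.09653/(2.87 × 24.7 × 0.155)) = 0.589 s.

0.589 s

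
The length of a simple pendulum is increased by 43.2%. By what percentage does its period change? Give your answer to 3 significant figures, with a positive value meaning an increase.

T ∝ √L, so T'/T = √(1.432) = 1.197.
Percentage change in T = (1.197 − 1) × 100% = 19.7%.

19.7%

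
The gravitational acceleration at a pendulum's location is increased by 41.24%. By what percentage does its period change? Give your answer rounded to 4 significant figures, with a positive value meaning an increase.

T ∝ 1/√g, so T'/T = 1/√(1.4124) = 0.84144.
Percentage change in T = (0.84144 − 1) × 100% = -15.86%.

-15.86%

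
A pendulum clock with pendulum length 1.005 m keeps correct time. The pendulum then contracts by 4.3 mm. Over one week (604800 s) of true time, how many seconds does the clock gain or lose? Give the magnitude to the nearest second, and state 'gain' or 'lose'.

T ∝ √L, so T'/T = √(1.00070/1.005) = 0.997858.
In 604800 s of true time the clock registers 604800/0.997858 = 606098.0 s, so it gains 1298 s.

gain 1298 s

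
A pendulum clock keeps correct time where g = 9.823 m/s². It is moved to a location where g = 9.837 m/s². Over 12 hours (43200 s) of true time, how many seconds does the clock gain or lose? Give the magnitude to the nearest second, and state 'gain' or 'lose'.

gain 31 s

The clock's period scales as T ∝ 1/√g, so T'/T = √(9.823/9.837) = 0.999288.
In 43200 s of true time the clock registers 43200/0.999288 = 43230.8 s, so it gains 31 s.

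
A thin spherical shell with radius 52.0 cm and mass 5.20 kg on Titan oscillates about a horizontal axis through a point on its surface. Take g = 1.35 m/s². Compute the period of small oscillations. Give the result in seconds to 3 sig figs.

5.03 s

I_cm = (2/3)mr² = 0.9374 kg·m². The pivot is at distance d = 0.520 m from the centre of mass.
By the parallel-axis theorem, I = I_cm + md² = 0.9374 + 1.406 = 2.343 kg·m².
T = 2π√(I/(mgd)) = 2π√(2.343/(5.20 × 1.35 × 0.520)) = 5.03 s.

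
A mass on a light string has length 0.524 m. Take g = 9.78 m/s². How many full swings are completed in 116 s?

T = 2π√(L/g) = 2π√(0.524/9.78) = 1.454 s.
Number of complete oscillations = ⌊116/1.454⌋ = ⌊79.76⌋ = 79.

79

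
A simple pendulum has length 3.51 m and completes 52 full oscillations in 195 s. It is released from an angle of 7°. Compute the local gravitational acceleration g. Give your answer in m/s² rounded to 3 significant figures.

9.85 m/s²

T = 195/52 = 3.750 s.
From T = 2π√(L/g), g = 4π²L/T² = 4π² × 3.51/3.750² = 9.85 m/s².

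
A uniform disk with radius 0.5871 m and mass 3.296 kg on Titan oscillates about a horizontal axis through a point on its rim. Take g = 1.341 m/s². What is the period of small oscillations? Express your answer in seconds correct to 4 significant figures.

5.092 s

I_cm = ½mr² = 0.56804 kg·m². The pivot is at distance d = 0.5871 m from the centre of mass.
By the parallel-axis theorem, I = I_cm + md² = 0.56804 + 1.1361 = 1.7041 kg·m².
T = 2π√(I/(mgd)) = 2π√(1.7041/(3.296 × 1.341 × 0.5871)) = 5.092 s.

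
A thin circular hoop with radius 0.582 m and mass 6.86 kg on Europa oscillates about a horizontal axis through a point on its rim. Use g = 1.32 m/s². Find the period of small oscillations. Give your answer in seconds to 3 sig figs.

I_cm = mr² = 2.324 kg·m². The pivot is at distance d = 0.582 m from the centre of mass.
By the parallel-axis theorem, I = I_cm + md² = 2.324 + 2.324 = 4.647 kg·m².
T = 2π√(I/(mgd)) = 2π√(4.647/(6.86 × 1.32 × 0.582)) = 5.90 s.

5.90 s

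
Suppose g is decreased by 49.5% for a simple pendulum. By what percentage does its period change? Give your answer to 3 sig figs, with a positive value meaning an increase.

T ∝ 1/√g, so T'/T = 1/√(0.5050) = 1.407.
Percentage change in T = (1.407 − 1) × 100% = 40.7%.

40.7%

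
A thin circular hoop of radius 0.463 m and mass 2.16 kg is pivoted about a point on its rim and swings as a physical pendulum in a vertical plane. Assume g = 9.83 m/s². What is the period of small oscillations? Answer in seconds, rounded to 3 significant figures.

1.93 s

I_cm = mr² = 0.4630 kg·m². The pivot is at distance d = 0.463 m from the centre of mass.
By the parallel-axis theorem, I = I_cm + md² = 0.4630 + 0.4630 = 0.9261 kg·m².
T = 2π√(I/(mgd)) = 2π√(0.9261/(2.16 × 9.83 × 0.463)) = 1.93 s.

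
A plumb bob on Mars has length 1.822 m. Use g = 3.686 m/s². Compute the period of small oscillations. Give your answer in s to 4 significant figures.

4.417 s

T = 2π√(L/g) = 2π√(1.822/3.686) = 2π × 0.70307 = 4.417 s.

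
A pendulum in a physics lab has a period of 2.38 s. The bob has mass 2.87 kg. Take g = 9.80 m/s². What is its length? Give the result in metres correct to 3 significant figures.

From T = 2π√(L/g), L = gT²/(4π²) = 9.80 × 2.380²/(4π²) = 1.41 m.

1.41 m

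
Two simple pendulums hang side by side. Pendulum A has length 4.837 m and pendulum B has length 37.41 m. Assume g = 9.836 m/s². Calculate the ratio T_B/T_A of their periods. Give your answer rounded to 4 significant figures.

T ∝ √L, so T_B/T_A = √(L_B/L_A) = √(37.41/4.837) = 2.781.

2.781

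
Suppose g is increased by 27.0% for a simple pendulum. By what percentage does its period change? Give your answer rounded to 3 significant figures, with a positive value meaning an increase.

-11.3%

T ∝ 1/√g, so T'/T = 1/√(1.270) = 0.8874.
Percentage change in T = (0.8874 − 1) × 100% = -11.3%.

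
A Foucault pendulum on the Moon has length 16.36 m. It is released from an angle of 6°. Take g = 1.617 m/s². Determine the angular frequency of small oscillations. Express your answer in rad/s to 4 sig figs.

0.3144 rad/s

ω = √(g/L) = √(1.617/16.36) = 0.3144 rad/s.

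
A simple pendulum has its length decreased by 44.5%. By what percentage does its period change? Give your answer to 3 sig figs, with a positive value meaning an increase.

T ∝ √L, so T'/T = √(0.5550) = 0.7450.
Percentage change in T = (0.7450 − 1) × 100% = -25.5%.

-25.5%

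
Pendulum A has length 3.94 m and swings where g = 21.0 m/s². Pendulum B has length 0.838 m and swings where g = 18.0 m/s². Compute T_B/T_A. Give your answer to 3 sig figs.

T = 2π√(L/g), so T_B/T_A = √((L_B/g_B)/(L_A/g_A)) = √((0.838/18.0)/(3.94/21.0)) = 0.498.

0.498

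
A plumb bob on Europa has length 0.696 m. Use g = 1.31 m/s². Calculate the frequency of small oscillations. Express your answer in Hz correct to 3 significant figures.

0.218 Hz

T = 2π√(L/g) = 2π√(0.696/1.31) = 4.580 s, so f = 1/T = 0.218 Hz.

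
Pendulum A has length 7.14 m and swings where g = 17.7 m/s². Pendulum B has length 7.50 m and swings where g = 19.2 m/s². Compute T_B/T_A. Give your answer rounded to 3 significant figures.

T = 2π√(L/g), so T_B/T_A = √((L_B/g_B)/(L_A/g_A)) = √((7.50/19.2)/(7.14/17.7)) = 0.984.

0.984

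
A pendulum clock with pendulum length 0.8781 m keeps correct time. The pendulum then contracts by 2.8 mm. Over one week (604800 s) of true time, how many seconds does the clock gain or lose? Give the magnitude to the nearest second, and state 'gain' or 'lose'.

T ∝ √L, so T'/T = √(0.87530/0.8781) = 0.998404.
In 604800 s of true time the clock registers 604800/0.998404 = 605766.6 s, so it gains 967 s.

gain 967 s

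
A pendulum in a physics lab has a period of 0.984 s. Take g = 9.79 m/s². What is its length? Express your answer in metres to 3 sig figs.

0.240 m

From T = 2π√(L/g), L = gT²/(4π²) = 9.79 × 0.9840²/(4π²) = 0.240 m.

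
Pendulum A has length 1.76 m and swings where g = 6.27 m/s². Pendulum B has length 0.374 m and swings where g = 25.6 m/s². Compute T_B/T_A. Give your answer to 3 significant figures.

T = 2π√(L/g), so T_B/T_A = √((L_B/g_B)/(L_A/g_A)) = √((0.374/25.6)/(1.76/6.27)) = 0.228.

0.228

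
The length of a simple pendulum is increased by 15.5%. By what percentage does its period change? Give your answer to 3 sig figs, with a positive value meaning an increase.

7.47%

T ∝ √L, so T'/T = √(1.155) = 1.075.
Percentage change in T = (1.075 − 1) × 100% = 7.47%.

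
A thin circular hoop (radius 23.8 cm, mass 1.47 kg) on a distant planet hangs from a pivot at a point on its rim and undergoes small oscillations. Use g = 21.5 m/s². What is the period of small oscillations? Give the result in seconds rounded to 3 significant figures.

0.935 s

I_cm = mr² = 0.08327 kg·m². The pivot is at distance d = 0.238 m from the centre of mass.
By the parallel-axis theorem, I = I_cm + md² = 0.08327 + 0.08327 = 0.1665 kg·m².
T = 2π√(I/(mgd)) = 2π√(0.1665/(1.47 × 21.5 × 0.238)) = 0.935 s.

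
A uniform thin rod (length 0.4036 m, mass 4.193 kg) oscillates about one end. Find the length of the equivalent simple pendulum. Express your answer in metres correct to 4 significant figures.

0.2691 m

The equivalent simple-pendulum length is L_eq = I/(md), where I is about the pivot and d = 0.20180 m.
I_cm = (1/12)mL² = 0.056918 kg·m², so I = I_cm + md² = 0.056918 + 0.17075 = 0.22767 kg·m².
L_eq = 0.22767/(4.193 × 0.20180) = 0.2691 m.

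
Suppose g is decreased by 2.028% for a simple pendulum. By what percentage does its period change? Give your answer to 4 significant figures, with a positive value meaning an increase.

T ∝ 1/√g, so T'/T = 1/√(0.97972) = 1.0103.
Percentage change in T = (1.0103 − 1) × 100% = 1.030%.

1.030%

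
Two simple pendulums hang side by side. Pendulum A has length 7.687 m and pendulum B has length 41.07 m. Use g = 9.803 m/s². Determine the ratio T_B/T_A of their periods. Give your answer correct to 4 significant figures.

2.311

T ∝ √L, so T_B/T_A = √(L_B/L_A) = √(41.07/7.687) = 2.311.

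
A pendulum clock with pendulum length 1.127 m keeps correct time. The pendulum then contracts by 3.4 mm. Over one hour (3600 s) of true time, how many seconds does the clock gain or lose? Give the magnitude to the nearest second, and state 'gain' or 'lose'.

gain 5 s

T ∝ √L, so T'/T = √(1.12360/1.127) = 0.998490.
In 3600 s of true time the clock registers 3600/0.998490 = 3605.4 s, so it gains 5 s.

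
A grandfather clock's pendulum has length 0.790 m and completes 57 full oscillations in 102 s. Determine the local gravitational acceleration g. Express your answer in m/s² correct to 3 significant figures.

T = 102/57 = 1.789 s.
From T = 2π√(L/g), g = 4π²L/T² = 4π² × 0.790/1.789² = 9.74 m/s².

9.74 m/s²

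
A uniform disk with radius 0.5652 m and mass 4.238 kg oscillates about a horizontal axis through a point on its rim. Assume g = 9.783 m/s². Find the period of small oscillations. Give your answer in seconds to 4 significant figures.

1.850 s

I_cm = ½mr² = 0.67692 kg·m². The pivot is at distance d = 0.5652 m from the centre of mass.
By the parallel-axis theorem, I = I_cm + md² = 0.67692 + 1.3538 = 2.0308 kg·m².
T = 2π√(I/(mgd)) = 2π√(2.0308/(4.238 × 9.783 × 0.5652)) = 1.850 s.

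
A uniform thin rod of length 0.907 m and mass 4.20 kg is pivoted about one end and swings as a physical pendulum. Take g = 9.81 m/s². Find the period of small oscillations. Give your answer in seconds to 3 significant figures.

For a physical pendulum T = 2π√(I/(mgd)), with d = 0.4535 m from pivot to centre of mass.
I_cm = mL²/12 = 4.20 × 0.907²/12 = 0.2879 kg·m²; I = I_cm + md² = 0.2879 + 4.20 × 0.4535² = 1.152 kg·m².
T = 2π√(1.152/(4.20 × 9.81 × 0.4535)) = 1.56 s.

1.56 s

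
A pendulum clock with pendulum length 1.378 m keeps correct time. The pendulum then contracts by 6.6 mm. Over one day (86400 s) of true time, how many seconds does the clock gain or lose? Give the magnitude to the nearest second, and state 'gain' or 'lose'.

gain 208 s

T ∝ √L, so T'/T = √(1.37140/1.378) = 0.997602.
In 86400 s of true time the clock registers 86400/0.997602 = 86607.7 s, so it gains 208 s.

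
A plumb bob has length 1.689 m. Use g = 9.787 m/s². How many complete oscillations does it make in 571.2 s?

T = 2π√(L/g) = 2π√(1.689/9.787) = 2.6102 s.
Number of complete oscillations = ⌊571.2/2.6102⌋ = ⌊218.84⌋ = 218.

218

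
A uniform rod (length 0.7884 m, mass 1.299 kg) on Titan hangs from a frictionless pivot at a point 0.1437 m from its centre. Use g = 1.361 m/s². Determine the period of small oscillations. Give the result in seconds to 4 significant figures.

3.824 s

For a physical pendulum T = 2π√(I/(mgd)), with d = 0.14370 m from pivot to centre of mass.
I_cm = mL²/12 = 1.299 × 0.7884²/12 = 0.067285 kg·m²; I = I_cm + md² = 0.067285 + 1.299 × 0.14370² = 0.094109 kg·m².
T = 2π√(0.094109/(1.299 × 1.361 × 0.14370)) = 3.824 s.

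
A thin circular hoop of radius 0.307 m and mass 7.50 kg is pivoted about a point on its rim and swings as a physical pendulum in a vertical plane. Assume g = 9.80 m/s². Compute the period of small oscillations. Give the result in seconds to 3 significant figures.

I_cm = mr² = 0.7069 kg·m². The pivot is at distance d = 0.307 m from the centre of mass.
By the parallel-axis theorem, I = I_cm + md² = 0.7069 + 0.7069 = 1.414 kg·m².
T = 2π√(I/(mgd)) = 2π√(1.414/(7.50 × 9.80 × 0.307)) = 1.57 s.

1.57 s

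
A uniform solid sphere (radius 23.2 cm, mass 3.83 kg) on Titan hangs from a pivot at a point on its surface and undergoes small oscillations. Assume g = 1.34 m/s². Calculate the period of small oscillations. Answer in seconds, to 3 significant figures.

I_cm = (2/5)mr² = 0.08246 kg·m². The pivot is at distance d = 0.232 m from the centre of mass.
By the parallel-axis theorem, I = I_cm + md² = 0.08246 + 0.2061 = 0.2886 kg·m².
T = 2π√(I/(mgd)) = 2π√(0.2886/(3.83 × 1.34 × 0.232)) = 3.09 s.

3.09 s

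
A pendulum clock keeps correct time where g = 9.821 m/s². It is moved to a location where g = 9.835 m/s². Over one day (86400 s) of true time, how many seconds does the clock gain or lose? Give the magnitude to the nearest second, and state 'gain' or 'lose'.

gain 62 s

The clock's period scales as T ∝ 1/√g, so T'/T = √(9.821/9.835) = 0.999288.
In 86400 s of true time the clock registers 86400/0.999288 = 86461.6 s, so it gains 62 s.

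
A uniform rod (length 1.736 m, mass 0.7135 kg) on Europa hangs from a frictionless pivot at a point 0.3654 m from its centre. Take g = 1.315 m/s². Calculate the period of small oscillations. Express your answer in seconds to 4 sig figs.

5.622 s

For a physical pendulum T = 2π√(I/(mgd)), with d = 0.36540 m from pivot to centre of mass.
I_cm = mL²/12 = 0.7135 × 1.736²/12 = 0.17919 kg·m²; I = I_cm + md² = 0.17919 + 0.7135 × 0.36540² = 0.27445 kg·m².
T = 2π√(0.27445/(0.7135 × 1.315 × 0.36540)) = 5.622 s.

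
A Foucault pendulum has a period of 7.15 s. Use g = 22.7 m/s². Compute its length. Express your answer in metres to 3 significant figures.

29.4 m

From T = 2π√(L/g), L = gT²/(4π²) = 22.7 × 7.150²/(4π²) = 29.4 m.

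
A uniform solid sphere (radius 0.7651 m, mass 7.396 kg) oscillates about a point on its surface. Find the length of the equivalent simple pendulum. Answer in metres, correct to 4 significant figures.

1.071 m

The equivalent simple-pendulum length is L_eq = I/(md), where I is about the pivot and d = 0.76510 m.
I_cm = (2/5)mR² = 1.7318 kg·m², so I = I_cm + md² = 1.7318 + 4.3295 = 6.0612 kg·m².
L_eq = 6.0612/(7.396 × 0.76510) = 1.071 m.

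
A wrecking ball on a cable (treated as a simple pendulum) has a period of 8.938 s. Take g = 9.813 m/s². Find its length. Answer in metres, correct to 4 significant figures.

From T = 2π√(L/g), L = gT²/(4π²) = 9.813 × 8.9380²/(4π²) = 19.86 m.

19.86 m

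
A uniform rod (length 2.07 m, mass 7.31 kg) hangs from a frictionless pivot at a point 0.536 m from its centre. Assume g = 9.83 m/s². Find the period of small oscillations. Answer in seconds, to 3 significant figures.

2.20 s

For a physical pendulum T = 2π√(I/(mgd)), with d = 0.5360 m from pivot to centre of mass.
I_cm = mL²/12 = 7.31 × 2.07²/12 = 2.610 kg·m²; I = I_cm + md² = 2.610 + 7.31 × 0.5360² = 4.710 kg·m².
T = 2π√(4.710/(7.31 × 9.83 × 0.5360)) = 2.20 s.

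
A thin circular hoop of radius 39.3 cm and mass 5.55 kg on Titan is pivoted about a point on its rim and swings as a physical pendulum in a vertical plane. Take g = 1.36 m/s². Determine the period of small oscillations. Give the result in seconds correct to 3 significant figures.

I_cm = mr² = 0.8572 kg·m². The pivot is at distance d = 0.393 m from the centre of mass.
By the parallel-axis theorem, I = I_cm + md² = 0.8572 + 0.8572 = 1.714 kg·m².
T = 2π√(I/(mgd)) = 2π√(1.714/(5.55 × 1.36 × 0.393)) = 4.78 s.

4.78 s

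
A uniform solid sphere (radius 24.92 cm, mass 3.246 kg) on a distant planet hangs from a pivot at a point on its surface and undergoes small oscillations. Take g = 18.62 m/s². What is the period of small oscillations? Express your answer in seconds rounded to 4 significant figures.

0.8601 s

I_cm = (2/5)mr² = 0.080631 kg·m². The pivot is at distance d = 0.2492 m from the centre of mass.
By the parallel-axis theorem, I = I_cm + md² = 0.080631 + 0.20158 = 0.28221 kg·m².
T = 2π√(I/(mgd)) = 2π√(0.28221/(3.246 × 18.62 × 0.2492)) = 0.8601 s.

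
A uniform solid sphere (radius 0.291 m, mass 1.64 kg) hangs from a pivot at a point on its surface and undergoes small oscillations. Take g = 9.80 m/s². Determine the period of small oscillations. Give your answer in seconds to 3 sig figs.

I_cm = (2/5)mr² = 0.05555 kg·m². The pivot is at distance d = 0.291 m from the centre of mass.
By the parallel-axis theorem, I = I_cm + md² = 0.05555 + 0.1389 = 0.1944 kg·m².
T = 2π√(I/(mgd)) = 2π√(0.1944/(1.64 × 9.80 × 0.291)) = 1.28 s.

1.28 s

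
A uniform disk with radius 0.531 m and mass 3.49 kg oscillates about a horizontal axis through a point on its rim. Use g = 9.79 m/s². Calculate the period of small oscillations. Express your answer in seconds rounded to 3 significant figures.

I_cm = ½mr² = 0.4920 kg·m². The pivot is at distance d = 0.531 m from the centre of mass.
By the parallel-axis theorem, I = I_cm + md² = 0.4920 + 0.9840 = 1.476 kg·m².
T = 2π√(I/(mgd)) = 2π√(1.476/(3.49 × 9.79 × 0.531)) = 1.79 s.

1.79 s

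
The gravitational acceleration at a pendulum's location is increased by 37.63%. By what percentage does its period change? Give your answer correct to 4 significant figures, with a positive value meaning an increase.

T ∝ 1/√g, so T'/T = 1/√(1.3763) = 0.85240.
Percentage change in T = (0.85240 − 1) × 100% = -14.76%.

-14.76%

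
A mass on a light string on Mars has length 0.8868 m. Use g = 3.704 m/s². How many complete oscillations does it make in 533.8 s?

173

T = 2π√(L/g) = 2π√(0.8868/3.704) = 3.0744 s.
Number of complete oscillations = ⌊533.8/3.0744⌋ = ⌊173.63⌋ = 173.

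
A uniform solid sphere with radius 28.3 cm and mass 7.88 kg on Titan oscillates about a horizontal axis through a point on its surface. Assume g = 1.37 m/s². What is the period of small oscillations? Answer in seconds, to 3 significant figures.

3.38 s

I_cm = (2/5)mr² = 0.2524 kg·m². The pivot is at distance d = 0.283 m from the centre of mass.
By the parallel-axis theorem, I = I_cm + md² = 0.2524 + 0.6311 = 0.8835 kg·m².
T = 2π√(I/(mgd)) = 2π√(0.8835/(7.88 × 1.37 × 0.283)) = 3.38 s.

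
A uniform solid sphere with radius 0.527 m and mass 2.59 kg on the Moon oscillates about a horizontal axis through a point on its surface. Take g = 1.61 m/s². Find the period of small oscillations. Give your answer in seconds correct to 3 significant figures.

I_cm = (2/5)mr² = 0.2877 kg·m². The pivot is at distance d = 0.527 m from the centre of mass.
By the parallel-axis theorem, I = I_cm + md² = 0.2877 + 0.7193 = 1.007 kg·m².
T = 2π√(I/(mgd)) = 2π√(1.007/(2.59 × 1.61 × 0.527)) = 4.25 s.

4.25 s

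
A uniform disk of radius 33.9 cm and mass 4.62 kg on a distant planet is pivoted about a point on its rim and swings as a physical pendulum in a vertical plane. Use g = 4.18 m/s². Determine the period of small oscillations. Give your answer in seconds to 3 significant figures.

I_cm = ½mr² = 0.2655 kg·m². The pivot is at distance d = 0.339 m from the centre of mass.
By the parallel-axis theorem, I = I_cm + md² = 0.2655 + 0.5309 = 0.7964 kg·m².
T = 2π√(I/(mgd)) = 2π√(0.7964/(4.62 × 4.18 × 0.339)) = 2.19 s.

2.19 s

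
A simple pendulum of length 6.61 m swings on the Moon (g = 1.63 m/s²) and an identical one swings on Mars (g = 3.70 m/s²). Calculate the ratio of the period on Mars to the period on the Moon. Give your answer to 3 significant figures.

T ∝ 1/√g, so T₂/T₁ = √(g₁/g₂) = √(1.63/3.70) = 0.664.

0.664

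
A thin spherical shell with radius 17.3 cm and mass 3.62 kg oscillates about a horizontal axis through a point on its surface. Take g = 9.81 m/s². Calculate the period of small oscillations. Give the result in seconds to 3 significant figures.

1.08 s

I_cm = (2/3)mr² = 0.07223 kg·m². The pivot is at distance d = 0.173 m from the centre of mass.
By the parallel-axis theorem, I = I_cm + md² = 0.07223 + 0.1083 = 0.1806 kg·m².
T = 2π√(I/(mgd)) = 2π√(0.1806/(3.62 × 9.81 × 0.173)) = 1.08 s.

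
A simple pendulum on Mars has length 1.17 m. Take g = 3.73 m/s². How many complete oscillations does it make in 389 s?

T = 2π√(L/g) = 2π√(1.17/3.73) = 3.519 s.
Number of complete oscillations = ⌊389/3.519⌋ = ⌊110.5⌋ = 110.

110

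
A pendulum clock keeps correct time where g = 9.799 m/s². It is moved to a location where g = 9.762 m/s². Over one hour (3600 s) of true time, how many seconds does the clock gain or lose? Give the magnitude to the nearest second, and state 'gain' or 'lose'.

lose 7 s

The clock's period scales as T ∝ 1/√g, so T'/T = √(9.799/9.762) = 1.00189.
In 3600 s of true time the clock registers 3600/1.00189 = 3593.2 s, so it loses 7 s.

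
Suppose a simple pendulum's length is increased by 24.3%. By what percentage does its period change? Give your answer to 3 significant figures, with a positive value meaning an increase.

11.5%

T ∝ √L, so T'/T = √(1.243) = 1.115.
Percentage change in T = (1.115 − 1) × 100% = 11.5%.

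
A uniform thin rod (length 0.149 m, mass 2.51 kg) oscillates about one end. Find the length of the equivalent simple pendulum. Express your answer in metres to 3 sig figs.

The equivalent simple-pendulum length is L_eq = I/(md), where I is about the pivot and d = 0.07450 m.
I_cm = (1/12)mL² = 0.004644 kg·m², so I = I_cm + md² = 0.004644 + 0.01393 = 0.01857 kg·m².
L_eq = 0.01857/(2.51 × 0.07450) = 0.0993 m.

0.0993 m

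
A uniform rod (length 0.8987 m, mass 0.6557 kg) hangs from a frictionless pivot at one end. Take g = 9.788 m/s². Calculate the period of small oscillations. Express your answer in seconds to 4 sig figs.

1.555 s

For a physical pendulum T = 2π√(I/(mgd)), with d = 0.44935 m from pivot to centre of mass.
I_cm = mL²/12 = 0.6557 × 0.8987²/12 = 0.044132 kg·m²; I = I_cm + md² = 0.044132 + 0.6557 × 0.44935² = 0.17653 kg·m².
T = 2π√(0.17653/(0.6557 × 9.788 × 0.44935)) = 1.555 s.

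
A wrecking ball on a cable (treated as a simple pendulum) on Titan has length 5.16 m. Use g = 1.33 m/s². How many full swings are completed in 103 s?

8

T = 2π√(L/g) = 2π√(5.16/1.33) = 12.38 s.
Number of complete oscillations = ⌊103/12.38⌋ = ⌊8.323⌋ = 8.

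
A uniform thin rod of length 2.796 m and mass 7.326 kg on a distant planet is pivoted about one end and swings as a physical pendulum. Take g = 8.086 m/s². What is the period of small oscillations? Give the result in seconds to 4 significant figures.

For a physical pendulum T = 2π√(I/(mgd)), with d = 1.3980 m from pivot to centre of mass.
I_cm = mL²/12 = 7.326 × 2.796²/12 = 4.7727 kg·m²; I = I_cm + md² = 4.7727 + 7.326 × 1.3980² = 19.091 kg·m².
T = 2π√(19.091/(7.326 × 8.086 × 1.3980)) = 3.017 s.

3.017 s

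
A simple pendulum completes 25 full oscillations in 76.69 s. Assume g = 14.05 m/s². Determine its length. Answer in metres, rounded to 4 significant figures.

3.349 m

T = 76.69/25 = 3.0676 s.
From T = 2π√(L/g), L = gT²/(4π²) = 14.05 × 3.0676²/(4π²) = 3.349 m.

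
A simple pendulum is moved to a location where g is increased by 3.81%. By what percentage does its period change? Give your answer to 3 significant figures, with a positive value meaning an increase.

T ∝ 1/√g, so T'/T = 1/√(1.038) = 0.9815.
Percentage change in T = (0.9815 − 1) × 100% = -1.85%.

-1.85%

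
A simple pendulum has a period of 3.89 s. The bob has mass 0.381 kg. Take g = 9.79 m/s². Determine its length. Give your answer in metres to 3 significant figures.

3.75 m

From T = 2π√(L/g), L = gT²/(4π²) = 9.79 × 3.890²/(4π²) = 3.75 m.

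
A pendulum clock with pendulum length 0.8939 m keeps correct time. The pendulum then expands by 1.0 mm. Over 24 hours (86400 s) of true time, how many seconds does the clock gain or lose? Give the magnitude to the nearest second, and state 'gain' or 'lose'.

T ∝ √L, so T'/T = √(0.89490/0.8939) = 1.00056.
In 86400 s of true time the clock registers 86400/1.00056 = 86351.7 s, so it loses 48 s.

lose 48 s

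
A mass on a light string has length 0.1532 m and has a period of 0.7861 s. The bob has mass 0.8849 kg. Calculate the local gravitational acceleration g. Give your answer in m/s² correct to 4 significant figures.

From T = 2π√(L/g), g = 4π²L/T² = 4π² × 0.1532/0.78610² = 9.787 m/s².

9.787 m/s²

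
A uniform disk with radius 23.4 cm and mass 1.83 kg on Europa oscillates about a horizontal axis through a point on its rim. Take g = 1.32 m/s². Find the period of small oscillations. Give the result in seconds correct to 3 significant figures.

I_cm = ½mr² = 0.05010 kg·m². The pivot is at distance d = 0.234 m from the centre of mass.
By the parallel-axis theorem, I = I_cm + md² = 0.05010 + 0.1002 = 0.1503 kg·m².
T = 2π√(I/(mgd)) = 2π√(0.1503/(1.83 × 1.32 × 0.234)) = 3.24 s.

3.24 s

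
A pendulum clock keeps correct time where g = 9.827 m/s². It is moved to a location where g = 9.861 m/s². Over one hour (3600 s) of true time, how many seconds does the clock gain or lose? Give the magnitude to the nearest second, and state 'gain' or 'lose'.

gain 6 s

The clock's period scales as T ∝ 1/√g, so T'/T = √(9.827/9.861) = 0.998275.
In 3600 s of true time the clock registers 3600/0.998275 = 3606.2 s, so it gains 6 s.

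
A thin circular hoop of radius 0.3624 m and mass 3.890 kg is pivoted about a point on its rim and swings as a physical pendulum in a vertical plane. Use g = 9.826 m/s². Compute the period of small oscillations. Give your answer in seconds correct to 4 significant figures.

I_cm = mr² = 0.51089 kg·m². The pivot is at distance d = 0.3624 m from the centre of mass.
By the parallel-axis theorem, I = I_cm + md² = 0.51089 + 0.51089 = 1.0218 kg·m².
T = 2π√(I/(mgd)) = 2π√(1.0218/(3.890 × 9.826 × 0.3624)) = 1.706 s.

1.706 s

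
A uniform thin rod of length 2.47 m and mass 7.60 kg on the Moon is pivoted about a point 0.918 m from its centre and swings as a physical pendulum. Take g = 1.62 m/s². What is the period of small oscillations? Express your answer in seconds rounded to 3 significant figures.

For a physical pendulum T = 2π√(I/(mgd)), with d = 0.9180 m from pivot to centre of mass.
I_cm = mL²/12 = 7.60 × 2.47²/12 = 3.864 kg·m²; I = I_cm + md² = 3.864 + 7.60 × 0.9180² = 10.27 kg·m².
T = 2π√(10.27/(7.60 × 1.62 × 0.9180)) = 5.99 s.

5.99 s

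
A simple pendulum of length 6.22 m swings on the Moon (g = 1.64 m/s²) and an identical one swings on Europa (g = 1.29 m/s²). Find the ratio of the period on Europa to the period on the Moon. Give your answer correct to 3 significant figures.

T ∝ 1/√g, so T₂/T₁ = √(g₁/g₂) = √(1.64/1.29) = 1.13.

1.13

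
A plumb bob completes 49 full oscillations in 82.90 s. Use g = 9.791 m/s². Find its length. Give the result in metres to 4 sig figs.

0.7099 m

T = 82.90/49 = 1.6918 s.
From T = 2π√(L/g), L = gT²/(4π²) = 9.791 × 1.6918²/(4π²) = 0.7099 m.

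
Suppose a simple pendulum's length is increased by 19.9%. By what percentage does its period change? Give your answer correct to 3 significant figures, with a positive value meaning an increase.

T ∝ √L, so T'/T = √(1.199) = 1.095.
Percentage change in T = (1.095 − 1) × 100% = 9.50%.

9.50%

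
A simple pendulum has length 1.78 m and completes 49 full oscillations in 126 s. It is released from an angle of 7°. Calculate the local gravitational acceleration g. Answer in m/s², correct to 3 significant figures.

T = 126/49 = 2.571 s.
From T = 2π√(L/g), g = 4π²L/T² = 4π² × 1.78/2.571² = 10.6 m/s².

10.6 m/s²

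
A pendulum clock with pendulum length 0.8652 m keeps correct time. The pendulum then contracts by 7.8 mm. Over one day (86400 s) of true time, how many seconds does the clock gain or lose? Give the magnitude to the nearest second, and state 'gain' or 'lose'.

T ∝ √L, so T'/T = √(0.85740/0.8652) = 0.995482.
In 86400 s of true time the clock registers 86400/0.995482 = 86792.1 s, so it gains 392 s.

gain 392 s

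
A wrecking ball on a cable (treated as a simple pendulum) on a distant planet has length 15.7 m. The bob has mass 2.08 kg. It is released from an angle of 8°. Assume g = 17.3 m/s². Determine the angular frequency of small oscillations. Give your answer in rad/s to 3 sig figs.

1.05 rad/s

ω = √(g/L) = √(17.3/15.7) = 1.05 rad/s.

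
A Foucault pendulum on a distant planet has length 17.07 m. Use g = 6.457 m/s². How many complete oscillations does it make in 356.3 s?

34

T = 2π√(L/g) = 2π√(17.07/6.457) = 10.216 s.
Number of complete oscillations = ⌊356.3/10.216⌋ = ⌊34.877⌋ = 34.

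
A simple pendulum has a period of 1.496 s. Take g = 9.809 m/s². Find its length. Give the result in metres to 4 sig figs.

0.5561 m

From T = 2π√(L/g), L = gT²/(4π²) = 9.809 × 1.4960²/(4π²) = 0.5561 m.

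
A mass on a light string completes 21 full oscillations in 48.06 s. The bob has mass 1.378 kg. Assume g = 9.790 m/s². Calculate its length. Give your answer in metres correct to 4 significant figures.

1.299 m

T = 48.06/21 = 2.2886 s.
From T = 2π√(L/g), L = gT²/(4π²) = 9.790 × 2.2886²/(4π²) = 1.299 m.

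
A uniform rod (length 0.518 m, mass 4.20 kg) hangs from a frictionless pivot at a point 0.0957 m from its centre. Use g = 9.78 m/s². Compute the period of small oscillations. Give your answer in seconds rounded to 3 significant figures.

For a physical pendulum T = 2π√(I/(mgd)), with d = 0.09570 m from pivot to centre of mass.
I_cm = mL²/12 = 4.20 × 0.518²/12 = 0.09391 kg·m²; I = I_cm + md² = 0.09391 + 4.20 × 0.09570² = 0.1324 kg·m².
T = 2π√(0.1324/(4.20 × 9.78 × 0.09570)) = 1.15 s.

1.15 s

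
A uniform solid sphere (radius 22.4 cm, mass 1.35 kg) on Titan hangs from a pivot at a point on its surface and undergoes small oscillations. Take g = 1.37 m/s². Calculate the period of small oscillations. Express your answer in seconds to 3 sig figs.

3.01 s

I_cm = (2/5)mr² = 0.02710 kg·m². The pivot is at distance d = 0.224 m from the centre of mass.
By the parallel-axis theorem, I = I_cm + md² = 0.02710 + 0.06774 = 0.09483 kg·m².
T = 2π√(I/(mgd)) = 2π√(0.09483/(1.35 × 1.37 × 0.224)) = 3.01 s.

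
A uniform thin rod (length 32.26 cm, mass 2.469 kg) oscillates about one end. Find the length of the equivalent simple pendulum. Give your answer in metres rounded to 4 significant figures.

0.2151 m

The equivalent simple-pendulum length is L_eq = I/(md), where I is about the pivot and d = 0.16130 m.
I_cm = (1/12)mL² = 0.021413 kg·m², so I = I_cm + md² = 0.021413 + 0.064238 = 0.085650 kg·m².
L_eq = 0.085650/(2.469 × 0.16130) = 0.2151 m.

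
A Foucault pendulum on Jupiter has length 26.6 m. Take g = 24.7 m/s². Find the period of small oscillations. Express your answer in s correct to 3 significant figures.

T = 2π√(L/g) = 2π√(26.6/24.7) = 2π × 1.038 = 6.52 s.

6.52 s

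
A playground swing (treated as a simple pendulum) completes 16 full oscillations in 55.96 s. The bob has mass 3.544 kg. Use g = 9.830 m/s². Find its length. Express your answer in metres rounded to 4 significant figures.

3.046 m

T = 55.96/16 = 3.4975 s.
From T = 2π√(L/g), L = gT²/(4π²) = 9.830 × 3.4975²/(4π²) = 3.046 m.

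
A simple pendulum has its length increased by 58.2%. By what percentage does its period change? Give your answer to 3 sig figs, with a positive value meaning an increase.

T ∝ √L, so T'/T = √(1.582) = 1.258.
Percentage change in T = (1.258 − 1) × 100% = 25.8%.

25.8%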